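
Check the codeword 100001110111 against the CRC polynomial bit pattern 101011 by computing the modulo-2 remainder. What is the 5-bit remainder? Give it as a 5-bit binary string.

00111

Modulo-2 division of 100001110111 by 101011:
  pos 0: 100001 XOR 101011 = 001010
  pos 2: 101011 XOR 101011 = 000000
Remainder = 00111 (nonzero — an error is detected).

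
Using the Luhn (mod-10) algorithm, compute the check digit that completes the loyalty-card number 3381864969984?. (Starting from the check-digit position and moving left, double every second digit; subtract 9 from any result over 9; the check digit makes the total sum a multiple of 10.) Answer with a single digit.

6

Partial digits right→left: 4 8 9 9 6 9 4 6 8 1 8 3 3
Double every second digit counting from the check-digit position (so the 1st, 3rd, 5th, ... of the partial from the right).
  doubled (with −9 where >9): 8 9 3 8 7 7 6 → sum 48
  kept as-is: 8 9 9 6 1 3 → sum 36
Total = 48 + 36 = 84.
Check digit = (10 − (84 mod 10)) mod 10 = 6.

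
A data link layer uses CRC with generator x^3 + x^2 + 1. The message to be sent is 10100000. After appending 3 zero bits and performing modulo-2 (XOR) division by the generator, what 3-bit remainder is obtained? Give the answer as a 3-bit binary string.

111

Append 3 zeros: 10100000000. Divide by 1101 (XOR where the leading bit is 1):
  pos 0: 1010 XOR 1101 = 0111
  pos 1: 1110 XOR 1101 = 0011
  pos 3: 1100 XOR 1101 = 0001
  pos 6: 1000 XOR 1101 = 0101
  pos 7: 1010 XOR 1101 = 0111
Remainder (last 3 bits) = 111. This is the CRC / FCS.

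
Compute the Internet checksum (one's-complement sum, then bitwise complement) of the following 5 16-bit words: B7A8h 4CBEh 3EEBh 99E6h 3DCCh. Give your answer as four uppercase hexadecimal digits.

E4FA

One's-complement addition (fold any carry out of bit 15 back into bit 0):
  0xB7A8 + 0x4CBE = 0x10466 → wrap carry → 0x0467
  0x0467 + 0x3EEB = 0x04352
  0x4352 + 0x99E6 = 0x0DD38
  0xDD38 + 0x3DCC = 0x11B04 → wrap carry → 0x1B05
One's-complement sum = 0x1B05.
Checksum = ~0x1B05 & 0xFFFF = 0xE4FA.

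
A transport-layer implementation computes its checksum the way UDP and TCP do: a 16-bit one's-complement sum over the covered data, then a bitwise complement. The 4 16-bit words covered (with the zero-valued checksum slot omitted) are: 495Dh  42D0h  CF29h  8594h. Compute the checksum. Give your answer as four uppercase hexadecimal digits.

1F14

One's-complement addition (fold any carry out of bit 15 back into bit 0):
  0x495D + 0x42D0 = 0x08C2D
  0x8C2D + 0xCF29 = 0x15B56 → wrap carry → 0x5B57
  0x5B57 + 0x8594 = 0x0E0EB
One's-complement sum = 0xE0EB.
Checksum = ~0xE0EB & 0xFFFF = 0x1F14.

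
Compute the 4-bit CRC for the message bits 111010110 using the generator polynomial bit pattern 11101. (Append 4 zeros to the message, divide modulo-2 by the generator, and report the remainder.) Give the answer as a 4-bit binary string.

Append 4 zeros: 1110101100000. Divide by 11101 (XOR where the leading bit is 1):
  pos 0: 11101 XOR 11101 = 00000
  pos 6: 11000 XOR 11101 = 00101
  pos 8: 10100 XOR 11101 = 01001
Remainder (last 4 bits) = 1001. This is the CRC / FCS.

1001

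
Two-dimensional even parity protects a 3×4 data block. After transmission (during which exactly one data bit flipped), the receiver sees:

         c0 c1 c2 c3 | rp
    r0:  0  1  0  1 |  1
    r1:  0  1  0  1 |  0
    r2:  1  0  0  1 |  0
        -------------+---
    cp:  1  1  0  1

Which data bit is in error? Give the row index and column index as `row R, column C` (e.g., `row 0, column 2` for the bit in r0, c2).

Recompute each row's even parity and compare to rp:
  r0: data parity 0, sent rp 1 → mismatch
  r1: data parity 0, sent rp 0 → ok
  r2: data parity 0, sent rp 0 → ok
Recompute each column's even parity and compare to cp:
  c0: data parity 1, sent cp 1 → ok
  c1: data parity 0, sent cp 1 → mismatch
  c2: data parity 0, sent cp 0 → ok
  c3: data parity 1, sent cp 1 → ok
Exactly one row (r0) and one column (c1) fail → the flipped bit is at their intersection.

row 0, column 1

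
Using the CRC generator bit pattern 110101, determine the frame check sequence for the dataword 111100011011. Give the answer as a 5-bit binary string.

Append 5 zeros: 11110001101100000. Divide by 110101 (XOR where the leading bit is 1):
  pos 0: 111100 XOR 110101 = 001001
  pos 2: 100101 XOR 110101 = 010000
  pos 3: 100001 XOR 110101 = 010100
  pos 4: 101000 XOR 110101 = 011101
  pos 5: 111011 XOR 110101 = 001110
  pos 7: 111010 XOR 110101 = 001111
  pos 9: 111100 XOR 110101 = 001001
  pos 11: 100100 XOR 110101 = 010001
Remainder (last 5 bits) = 10001. This is the CRC / FCS.

10001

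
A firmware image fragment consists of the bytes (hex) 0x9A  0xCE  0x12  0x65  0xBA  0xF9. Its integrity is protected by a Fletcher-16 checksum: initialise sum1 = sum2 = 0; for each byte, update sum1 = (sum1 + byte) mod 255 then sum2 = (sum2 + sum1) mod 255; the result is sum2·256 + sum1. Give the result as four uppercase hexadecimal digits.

Running sums (mod 255):
  after byte 0 (0x9A): sum1=154, sum2=154
  after byte 1 (0xCE): sum1=105, sum2=4
  after byte 2 (0x12): sum1=123, sum2=127
  after byte 3 (0x65): sum1=224, sum2=96
  after byte 4 (0xBA): sum1=155, sum2=251
  after byte 5 (0xF9): sum1=149, sum2=145
Checksum = sum2·256 + sum1 = 145·256 + 149 = 37269 = 0x9195.

9195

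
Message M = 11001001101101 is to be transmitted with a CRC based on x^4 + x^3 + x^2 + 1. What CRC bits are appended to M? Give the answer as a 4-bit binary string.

Append 4 zeros: 110010011011010000. Divide by 11101 (XOR where the leading bit is 1):
  pos 0: 11001 XOR 11101 = 00100
  pos 2: 10000 XOR 11101 = 01101
  pos 3: 11011 XOR 11101 = 00110
  pos 5: 11010 XOR 11101 = 00111
  pos 7: 11111 XOR 11101 = 00010
  pos 10: 10010 XOR 11101 = 01111
  pos 11: 11110 XOR 11101 = 00011
Remainder (last 4 bits) = 1100. This is the CRC / FCS.

1100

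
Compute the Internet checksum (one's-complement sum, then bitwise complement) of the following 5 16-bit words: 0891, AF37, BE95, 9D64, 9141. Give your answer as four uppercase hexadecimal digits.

One's-complement addition (fold any carry out of bit 15 back into bit 0):
  0x0891 + 0xAF37 = 0x0B7C8
  0xB7C8 + 0xBE95 = 0x1765D → wrap carry → 0x765E
  0x765E + 0x9D64 = 0x113C2 → wrap carry → 0x13C3
  0x13C3 + 0x9141 = 0x0A504
One's-complement sum = 0xA504.
Checksum = ~0xA504 & 0xFFFF = 0x5AFB.

5AFB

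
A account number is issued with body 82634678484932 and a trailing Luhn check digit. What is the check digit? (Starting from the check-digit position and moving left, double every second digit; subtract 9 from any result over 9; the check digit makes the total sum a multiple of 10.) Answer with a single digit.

Partial digits right→left: 2 3 9 4 8 4 8 7 6 4 3 6 2 8
Double every second digit counting from the check-digit position (so the 1st, 3rd, 5th, ... of the partial from the right).
  doubled (with −9 where >9): 4 9 7 7 3 6 4 → sum 40
  kept as-is: 3 4 4 7 4 6 8 → sum 36
Total = 40 + 36 = 76.
Check digit = (10 − (76 mod 10)) mod 10 = 4.

4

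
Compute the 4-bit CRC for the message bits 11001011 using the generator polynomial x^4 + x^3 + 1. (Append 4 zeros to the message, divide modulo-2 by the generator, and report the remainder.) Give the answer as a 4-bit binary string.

0010

Append 4 zeros: 110010110000. Divide by 11001 (XOR where the leading bit is 1):
  pos 0: 11001 XOR 11001 = 00000
  pos 6: 11000 XOR 11001 = 00001
Remainder (last 4 bits) = 0010. This is the CRC / FCS.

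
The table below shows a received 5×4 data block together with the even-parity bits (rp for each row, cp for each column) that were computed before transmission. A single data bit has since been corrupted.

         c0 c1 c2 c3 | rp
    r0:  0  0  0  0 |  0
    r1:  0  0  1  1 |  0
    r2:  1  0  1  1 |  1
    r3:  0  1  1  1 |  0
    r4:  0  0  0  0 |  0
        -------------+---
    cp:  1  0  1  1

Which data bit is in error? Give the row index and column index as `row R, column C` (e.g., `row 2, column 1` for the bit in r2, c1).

row 3, column 1

Recompute each row's even parity and compare to rp:
  r0: data parity 0, sent rp 0 → ok
  r1: data parity 0, sent rp 0 → ok
  r2: data parity 1, sent rp 1 → ok
  r3: data parity 1, sent rp 0 → mismatch
  r4: data parity 0, sent rp 0 → ok
Recompute each column's even parity and compare to cp:
  c0: data parity 1, sent cp 1 → ok
  c1: data parity 1, sent cp 0 → mismatch
  c2: data parity 1, sent cp 1 → ok
  c3: data parity 1, sent cp 1 → ok
Exactly one row (r3) and one column (c1) fail → the flipped bit is at their intersection.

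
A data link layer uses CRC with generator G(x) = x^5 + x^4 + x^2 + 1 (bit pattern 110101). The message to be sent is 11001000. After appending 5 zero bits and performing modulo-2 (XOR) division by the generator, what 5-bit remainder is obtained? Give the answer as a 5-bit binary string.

00100

Append 5 zeros: 1100100000000. Divide by 110101 (XOR where the leading bit is 1):
  pos 0: 110010 XOR 110101 = 000111
  pos 3: 111000 XOR 110101 = 001101
  pos 5: 110100 XOR 110101 = 000001
Remainder (last 5 bits) = 00100. This is the CRC / FCS.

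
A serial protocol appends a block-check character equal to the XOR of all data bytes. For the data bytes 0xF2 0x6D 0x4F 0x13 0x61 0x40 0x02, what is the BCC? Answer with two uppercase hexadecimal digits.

XOR the bytes together:
  start with 0xF2
  0xF2 ⊕ 0x6D = 0x9F
  0x9F ⊕ 0x4F = 0xD0
  0xD0 ⊕ 0x13 = 0xC3
  0xC3 ⊕ 0x61 = 0xA2
  0xA2 ⊕ 0x40 = 0xE2
  0xE2 ⊕ 0x02 = 0xE0

E0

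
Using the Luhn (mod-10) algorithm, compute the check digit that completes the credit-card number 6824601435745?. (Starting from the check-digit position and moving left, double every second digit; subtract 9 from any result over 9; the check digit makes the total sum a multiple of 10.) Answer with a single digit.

1

Partial digits right→left: 5 4 7 5 3 4 1 0 6 4 2 8 6
Double every second digit counting from the check-digit position (so the 1st, 3rd, 5th, ... of the partial from the right).
  doubled (with −9 where >9): 1 5 6 2 3 4 3 → sum 24
  kept as-is: 4 5 4 0 4 8 → sum 25
Total = 24 + 25 = 49.
Check digit = (10 − (49 mod 10)) mod 10 = 1.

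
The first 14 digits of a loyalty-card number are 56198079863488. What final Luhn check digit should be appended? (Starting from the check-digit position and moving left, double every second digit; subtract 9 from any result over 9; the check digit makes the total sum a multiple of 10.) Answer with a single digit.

Partial digits right→left: 8 8 4 3 6 8 9 7 0 8 9 1 6 5
Double every second digit counting from the check-digit position (so the 1st, 3rd, 5th, ... of the partial from the right).
  doubled (with −9 where >9): 7 8 3 9 0 9 3 → sum 39
  kept as-is: 8 3 8 7 8 1 5 → sum 40
Total = 39 + 40 = 79.
Check digit = (10 − (79 mod 10)) mod 10 = 1.

1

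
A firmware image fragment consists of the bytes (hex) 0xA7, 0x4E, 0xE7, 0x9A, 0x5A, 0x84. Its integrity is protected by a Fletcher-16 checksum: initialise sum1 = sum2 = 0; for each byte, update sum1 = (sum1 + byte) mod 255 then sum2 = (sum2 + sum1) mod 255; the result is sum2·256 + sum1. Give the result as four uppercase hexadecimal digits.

Running sums (mod 255):
  after byte 0 (0xA7): sum1=167, sum2=167
  after byte 1 (0x4E): sum1=245, sum2=157
  after byte 2 (0xE7): sum1=221, sum2=123
  after byte 3 (0x9A): sum1=120, sum2=243
  after byte 4 (0x5A): sum1=210, sum2=198
  after byte 5 (0x84): sum1=87, sum2=30
Checksum = sum2·256 + sum1 = 30·256 + 87 = 7767 = 0x1E57.

1E57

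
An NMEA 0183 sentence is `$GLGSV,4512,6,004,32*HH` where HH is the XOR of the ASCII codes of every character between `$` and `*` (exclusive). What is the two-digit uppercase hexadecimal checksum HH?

48

XOR the ASCII codes of the payload characters:
  'G' = 0x47 → acc = 0x47
  'L' = 0x4C → acc = 0x0B
  'G' = 0x47 → acc = 0x4C
  'S' = 0x53 → acc = 0x1F
  'V' = 0x56 → acc = 0x49
  ',' = 0x2C → acc = 0x65
  '4' = 0x34 → acc = 0x51
  '5' = 0x35 → acc = 0x64
  '1' = 0x31 → acc = 0x55
  '2' = 0x32 → acc = 0x67
  ',' = 0x2C → acc = 0x4B
  '6' = 0x36 → acc = 0x7D
  ',' = 0x2C → acc = 0x51
  '0' = 0x30 → acc = 0x61
  '0' = 0x30 → acc = 0x51
  '4' = 0x34 → acc = 0x65
  ',' = 0x2C → acc = 0x49
  '3' = 0x33 → acc = 0x7A
  '2' = 0x32 → acc = 0x48
Checksum = 0x48.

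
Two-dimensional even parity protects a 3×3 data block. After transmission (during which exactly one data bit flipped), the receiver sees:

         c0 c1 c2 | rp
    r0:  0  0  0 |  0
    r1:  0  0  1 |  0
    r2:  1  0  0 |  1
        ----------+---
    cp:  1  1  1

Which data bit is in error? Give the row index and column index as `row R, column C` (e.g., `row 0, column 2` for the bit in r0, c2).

Recompute each row's even parity and compare to rp:
  r0: data parity 0, sent rp 0 → ok
  r1: data parity 1, sent rp 0 → mismatch
  r2: data parity 1, sent rp 1 → ok
Recompute each column's even parity and compare to cp:
  c0: data parity 1, sent cp 1 → ok
  c1: data parity 0, sent cp 1 → mismatch
  c2: data parity 1, sent cp 1 → ok
Exactly one row (r1) and one column (c1) fail → the flipped bit is at their intersection.

row 1, column 1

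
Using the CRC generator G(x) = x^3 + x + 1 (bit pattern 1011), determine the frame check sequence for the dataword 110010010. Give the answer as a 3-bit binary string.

Append 3 zeros: 110010010000. Divide by 1011 (XOR where the leading bit is 1):
  pos 0: 1100 XOR 1011 = 0111
  pos 1: 1111 XOR 1011 = 0100
  pos 2: 1000 XOR 1011 = 0011
  pos 4: 1101 XOR 1011 = 0110
  pos 5: 1100 XOR 1011 = 0111
  pos 6: 1110 XOR 1011 = 0101
  pos 7: 1010 XOR 1011 = 0001
Remainder (last 3 bits) = 010. This is the CRC / FCS.

010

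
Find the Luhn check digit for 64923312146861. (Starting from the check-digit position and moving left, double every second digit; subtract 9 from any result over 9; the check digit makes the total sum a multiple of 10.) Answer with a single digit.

Partial digits right→left: 1 6 8 6 4 1 2 1 3 3 2 9 4 6
Double every second digit counting from the check-digit position (so the 1st, 3rd, 5th, ... of the partial from the right).
  doubled (with −9 where >9): 2 7 8 4 6 4 8 → sum 39
  kept as-is: 6 6 1 1 3 9 6 → sum 32
Total = 39 + 32 = 71.
Check digit = (10 − (71 mod 10)) mod 10 = 9.

9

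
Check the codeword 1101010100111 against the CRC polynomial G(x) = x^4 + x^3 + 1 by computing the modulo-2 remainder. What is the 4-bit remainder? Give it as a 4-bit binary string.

Modulo-2 division of 1101010100111 by 11001:
  pos 0: 11010 XOR 11001 = 00011
  pos 3: 11101 XOR 11001 = 00100
  pos 5: 10000 XOR 11001 = 01001
  pos 6: 10011 XOR 11001 = 01010
  pos 7: 10101 XOR 11001 = 01100
  pos 8: 11001 XOR 11001 = 00000
Remainder = 0000 (zero — the frame passes the CRC check).

0000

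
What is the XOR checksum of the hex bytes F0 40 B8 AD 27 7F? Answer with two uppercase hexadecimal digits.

XOR the bytes together:
  start with 0xF0
  0xF0 ⊕ 0x40 = 0xB0
  0xB0 ⊕ 0xB8 = 0x08
  0x08 ⊕ 0xAD = 0xA5
  0xA5 ⊕ 0x27 = 0x82
  0x82 ⊕ 0x7F = 0xFD

FD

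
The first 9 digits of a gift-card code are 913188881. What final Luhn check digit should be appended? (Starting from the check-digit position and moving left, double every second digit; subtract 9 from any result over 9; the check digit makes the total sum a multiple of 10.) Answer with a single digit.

Partial digits right→left: 1 8 8 8 8 1 3 1 9
Double every second digit counting from the check-digit position (so the 1st, 3rd, 5th, ... of the partial from the right).
  doubled (with −9 where >9): 2 7 7 6 9 → sum 31
  kept as-is: 8 8 1 1 → sum 18
Total = 31 + 18 = 49.
Check digit = (10 − (49 mod 10)) mod 10 = 1.

1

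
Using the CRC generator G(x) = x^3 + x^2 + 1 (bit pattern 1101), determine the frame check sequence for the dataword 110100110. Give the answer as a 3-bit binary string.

Append 3 zeros: 110100110000. Divide by 1101 (XOR where the leading bit is 1):
  pos 0: 1101 XOR 1101 = 0000
  pos 6: 1100 XOR 1101 = 0001
Remainder (last 3 bits) = 100. This is the CRC / FCS.

100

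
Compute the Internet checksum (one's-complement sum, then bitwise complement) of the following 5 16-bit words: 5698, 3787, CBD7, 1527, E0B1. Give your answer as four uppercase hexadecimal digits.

B02F

One's-complement addition (fold any carry out of bit 15 back into bit 0):
  0x5698 + 0x3787 = 0x08E1F
  0x8E1F + 0xCBD7 = 0x159F6 → wrap carry → 0x59F7
  0x59F7 + 0x1527 = 0x06F1E
  0x6F1E + 0xE0B1 = 0x14FCF → wrap carry → 0x4FD0
One's-complement sum = 0x4FD0.
Checksum = ~0x4FD0 & 0xFFFF = 0xB02F.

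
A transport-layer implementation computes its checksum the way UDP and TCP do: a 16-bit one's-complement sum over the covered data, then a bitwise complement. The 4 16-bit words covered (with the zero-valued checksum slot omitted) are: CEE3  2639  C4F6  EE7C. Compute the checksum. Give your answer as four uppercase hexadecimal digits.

576F

One's-complement addition (fold any carry out of bit 15 back into bit 0):
  0xCEE3 + 0x2639 = 0x0F51C
  0xF51C + 0xC4F6 = 0x1BA12 → wrap carry → 0xBA13
  0xBA13 + 0xEE7C = 0x1A88F → wrap carry → 0xA890
One's-complement sum = 0xA890.
Checksum = ~0xA890 & 0xFFFF = 0x576F.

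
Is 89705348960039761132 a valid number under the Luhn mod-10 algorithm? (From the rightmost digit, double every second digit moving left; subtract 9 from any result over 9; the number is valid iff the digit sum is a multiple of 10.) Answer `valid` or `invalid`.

From the right, keep odd positions and double even positions (subtract 9 from any doubled value over 9):
  doubled (positions 2,4,...): 6 2 5 6 0 9 8 1 5 7 → sum 49
  kept (positions 1,3,...): 2 1 6 9 0 6 8 3 0 9 → sum 44
Total = 93.
93 mod 10 = 3, so the number is invalid.

invalid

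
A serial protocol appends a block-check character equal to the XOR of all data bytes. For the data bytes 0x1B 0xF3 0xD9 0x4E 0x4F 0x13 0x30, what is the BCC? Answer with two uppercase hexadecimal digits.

13

XOR the bytes together:
  start with 0x1B
  0x1B ⊕ 0xF3 = 0xE8
  0xE8 ⊕ 0xD9 = 0x31
  0x31 ⊕ 0x4E = 0x7F
  0x7F ⊕ 0x4F = 0x30
  0x30 ⊕ 0x13 = 0x23
  0x23 ⊕ 0x30 = 0x13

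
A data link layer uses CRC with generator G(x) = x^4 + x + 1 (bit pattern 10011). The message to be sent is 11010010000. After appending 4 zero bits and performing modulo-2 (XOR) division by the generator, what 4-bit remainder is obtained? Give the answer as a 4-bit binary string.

Append 4 zeros: 110100100000000. Divide by 10011 (XOR where the leading bit is 1):
  pos 0: 11010 XOR 10011 = 01001
  pos 1: 10010 XOR 10011 = 00001
  pos 5: 11000 XOR 10011 = 01011
  pos 6: 10110 XOR 10011 = 00101
  pos 8: 10100 XOR 10011 = 00111
  pos 10: 11100 XOR 10011 = 01111
Remainder (last 4 bits) = 1111. This is the CRC / FCS.

1111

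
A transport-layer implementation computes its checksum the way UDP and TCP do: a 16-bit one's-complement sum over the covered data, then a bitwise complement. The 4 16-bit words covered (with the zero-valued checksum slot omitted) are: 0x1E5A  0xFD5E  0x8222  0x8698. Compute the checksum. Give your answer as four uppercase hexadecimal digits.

DB8B

One's-complement addition (fold any carry out of bit 15 back into bit 0):
  0x1E5A + 0xFD5E = 0x11BB8 → wrap carry → 0x1BB9
  0x1BB9 + 0x8222 = 0x09DDB
  0x9DDB + 0x8698 = 0x12473 → wrap carry → 0x2474
One's-complement sum = 0x2474.
Checksum = ~0x2474 & 0xFFFF = 0xDB8B.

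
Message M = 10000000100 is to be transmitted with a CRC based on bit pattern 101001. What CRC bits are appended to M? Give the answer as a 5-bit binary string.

01011

Append 5 zeros: 1000000010000000. Divide by 101001 (XOR where the leading bit is 1):
  pos 0: 100000 XOR 101001 = 001001
  pos 2: 100100 XOR 101001 = 001101
  pos 4: 110110 XOR 101001 = 011111
  pos 5: 111110 XOR 101001 = 010111
  pos 6: 101110 XOR 101001 = 000111
  pos 9: 111000 XOR 101001 = 010001
  pos 10: 100010 XOR 101001 = 001011
Remainder (last 5 bits) = 01011. This is the CRC / FCS.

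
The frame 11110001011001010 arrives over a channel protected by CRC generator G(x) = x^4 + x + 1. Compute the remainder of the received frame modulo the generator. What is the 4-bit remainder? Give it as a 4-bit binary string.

0000

Modulo-2 division of 11110001011001010 by 10011:
  pos 0: 11110 XOR 10011 = 01101
  pos 1: 11010 XOR 10011 = 01001
  pos 2: 10010 XOR 10011 = 00001
  pos 6: 11011 XOR 10011 = 01000
  pos 7: 10000 XOR 10011 = 00011
  pos 10: 11010 XOR 10011 = 01001
  pos 11: 10011 XOR 10011 = 00000
Remainder = 0000 (zero — the frame passes the CRC check).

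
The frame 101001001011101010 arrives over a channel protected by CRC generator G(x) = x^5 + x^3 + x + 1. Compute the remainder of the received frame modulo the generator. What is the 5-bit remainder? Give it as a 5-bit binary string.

10011

Modulo-2 division of 101001001011101010 by 101011:
  pos 0: 101001 XOR 101011 = 000010
  pos 4: 100010 XOR 101011 = 001001
  pos 6: 100111 XOR 101011 = 001100
  pos 8: 110010 XOR 101011 = 011001
  pos 9: 110011 XOR 101011 = 011000
  pos 10: 110000 XOR 101011 = 011011
  pos 11: 110111 XOR 101011 = 011100
  pos 12: 111000 XOR 101011 = 010011
Remainder = 10011 (nonzero — an error is detected).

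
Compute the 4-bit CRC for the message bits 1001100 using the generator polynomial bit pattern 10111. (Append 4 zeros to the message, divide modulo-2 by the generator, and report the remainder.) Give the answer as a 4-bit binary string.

Append 4 zeros: 10011000000. Divide by 10111 (XOR where the leading bit is 1):
  pos 0: 10011 XOR 10111 = 00100
  pos 2: 10000 XOR 10111 = 00111
  pos 4: 11100 XOR 10111 = 01011
  pos 5: 10110 XOR 10111 = 00001
Remainder (last 4 bits) = 0010. This is the CRC / FCS.

0010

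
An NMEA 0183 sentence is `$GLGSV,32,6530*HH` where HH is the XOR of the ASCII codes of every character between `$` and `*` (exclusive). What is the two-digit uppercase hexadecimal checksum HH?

XOR the ASCII codes of the payload characters:
  'G' = 0x47 → acc = 0x47
  'L' = 0x4C → acc = 0x0B
  'G' = 0x47 → acc = 0x4C
  'S' = 0x53 → acc = 0x1F
  'V' = 0x56 → acc = 0x49
  ',' = 0x2C → acc = 0x65
  '3' = 0x33 → acc = 0x56
  '2' = 0x32 → acc = 0x64
  ',' = 0x2C → acc = 0x48
  '6' = 0x36 → acc = 0x7E
  '5' = 0x35 → acc = 0x4B
  '3' = 0x33 → acc = 0x78
  '0' = 0x30 → acc = 0x48
Checksum = 0x48.

48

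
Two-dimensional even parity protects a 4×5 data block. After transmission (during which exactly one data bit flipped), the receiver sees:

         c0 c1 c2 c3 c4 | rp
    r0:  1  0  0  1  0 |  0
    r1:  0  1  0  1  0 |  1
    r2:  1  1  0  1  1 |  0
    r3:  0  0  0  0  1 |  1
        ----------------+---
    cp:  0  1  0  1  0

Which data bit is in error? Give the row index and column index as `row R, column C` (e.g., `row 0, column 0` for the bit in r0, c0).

Recompute each row's even parity and compare to rp:
  r0: data parity 0, sent rp 0 → ok
  r1: data parity 0, sent rp 1 → mismatch
  r2: data parity 0, sent rp 0 → ok
  r3: data parity 1, sent rp 1 → ok
Recompute each column's even parity and compare to cp:
  c0: data parity 0, sent cp 0 → ok
  c1: data parity 0, sent cp 1 → mismatch
  c2: data parity 0, sent cp 0 → ok
  c3: data parity 1, sent cp 1 → ok
  c4: data parity 0, sent cp 0 → ok
Exactly one row (r1) and one column (c1) fail → the flipped bit is at their intersection.

row 1, column 1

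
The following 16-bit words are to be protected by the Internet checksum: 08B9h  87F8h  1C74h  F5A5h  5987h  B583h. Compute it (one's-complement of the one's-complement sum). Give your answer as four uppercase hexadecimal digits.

4E29

One's-complement addition (fold any carry out of bit 15 back into bit 0):
  0x08B9 + 0x87F8 = 0x090B1
  0x90B1 + 0x1C74 = 0x0AD25
  0xAD25 + 0xF5A5 = 0x1A2CA → wrap carry → 0xA2CB
  0xA2CB + 0x5987 = 0x0FC52
  0xFC52 + 0xB583 = 0x1B1D5 → wrap carry → 0xB1D6
One's-complement sum = 0xB1D6.
Checksum = ~0xB1D6 & 0xFFFF = 0x4E29.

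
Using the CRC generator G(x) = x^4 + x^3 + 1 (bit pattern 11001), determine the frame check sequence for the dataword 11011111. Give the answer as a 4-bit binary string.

Append 4 zeros: 110111110000. Divide by 11001 (XOR where the leading bit is 1):
  pos 0: 11011 XOR 11001 = 00010
  pos 3: 10111 XOR 11001 = 01110
  pos 4: 11100 XOR 11001 = 00101
  pos 6: 10100 XOR 11001 = 01101
  pos 7: 11010 XOR 11001 = 00011
Remainder (last 4 bits) = 0011. This is the CRC / FCS.

0011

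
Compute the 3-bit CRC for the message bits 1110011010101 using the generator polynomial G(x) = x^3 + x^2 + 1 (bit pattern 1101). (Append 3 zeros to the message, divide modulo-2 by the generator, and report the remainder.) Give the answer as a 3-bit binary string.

011

Append 3 zeros: 1110011010101000. Divide by 1101 (XOR where the leading bit is 1):
  pos 0: 1110 XOR 1101 = 0011
  pos 2: 1101 XOR 1101 = 0000
  pos 6: 1010 XOR 1101 = 0111
  pos 7: 1111 XOR 1101 = 0010
  pos 9: 1001 XOR 1101 = 0100
  pos 10: 1000 XOR 1101 = 0101
  pos 11: 1010 XOR 1101 = 0111
  pos 12: 1110 XOR 1101 = 0011
Remainder (last 3 bits) = 011. This is the CRC / FCS.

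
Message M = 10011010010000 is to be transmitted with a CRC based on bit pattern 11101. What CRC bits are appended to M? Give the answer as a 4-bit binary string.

1000

Append 4 zeros: 100110100100000000. Divide by 11101 (XOR where the leading bit is 1):
  pos 0: 10011 XOR 11101 = 01110
  pos 1: 11100 XOR 11101 = 00001
  pos 5: 11001 XOR 11101 = 00100
  pos 7: 10000 XOR 11101 = 01101
  pos 8: 11010 XOR 11101 = 00111
  pos 10: 11100 XOR 11101 = 00001
Remainder (last 4 bits) = 1000. This is the CRC / FCS.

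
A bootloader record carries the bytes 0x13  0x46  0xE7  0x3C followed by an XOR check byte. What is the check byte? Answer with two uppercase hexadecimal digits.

8E

XOR the bytes together:
  start with 0x13
  0x13 ⊕ 0x46 = 0x55
  0x55 ⊕ 0xE7 = 0xB2
  0xB2 ⊕ 0x3C = 0x8E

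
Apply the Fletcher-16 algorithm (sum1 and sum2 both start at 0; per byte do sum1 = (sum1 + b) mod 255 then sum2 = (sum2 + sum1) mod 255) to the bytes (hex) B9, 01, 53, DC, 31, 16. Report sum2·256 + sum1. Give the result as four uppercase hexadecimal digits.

Running sums (mod 255):
  after byte 0 (B9): sum1=185, sum2=185
  after byte 1 (01): sum1=186, sum2=116
  after byte 2 (53): sum1=14, sum2=130
  after byte 3 (DC): sum1=234, sum2=109
  after byte 4 (31): sum1=28, sum2=137
  after byte 5 (16): sum1=50, sum2=187
Checksum = sum2·256 + sum1 = 187·256 + 50 = 47922 = 0xBB32.

BB32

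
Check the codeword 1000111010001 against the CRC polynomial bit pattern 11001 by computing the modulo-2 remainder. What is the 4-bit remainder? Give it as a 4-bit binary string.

Modulo-2 division of 1000111010001 by 11001:
  pos 0: 10001 XOR 11001 = 01000
  pos 1: 10001 XOR 11001 = 01000
  pos 2: 10001 XOR 11001 = 01000
  pos 3: 10000 XOR 11001 = 01001
  pos 4: 10011 XOR 11001 = 01010
  pos 5: 10100 XOR 11001 = 01101
  pos 6: 11010 XOR 11001 = 00011
Remainder = 1101 (nonzero — an error is detected).

1101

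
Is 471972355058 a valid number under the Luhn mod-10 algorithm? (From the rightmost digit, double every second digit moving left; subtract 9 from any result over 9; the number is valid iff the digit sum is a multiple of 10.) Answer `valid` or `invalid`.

invalid

From the right, keep odd positions and double even positions (subtract 9 from any doubled value over 9):
  doubled (positions 2,4,...): 1 1 6 5 2 8 → sum 23
  kept (positions 1,3,...): 8 0 5 2 9 7 → sum 31
Total = 54.
54 mod 10 = 4, so the number is invalid.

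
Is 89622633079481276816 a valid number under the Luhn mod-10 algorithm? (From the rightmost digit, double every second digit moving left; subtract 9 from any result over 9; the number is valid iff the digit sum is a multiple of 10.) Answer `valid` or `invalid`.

From the right, keep odd positions and double even positions (subtract 9 from any doubled value over 9):
  doubled (positions 2,4,...): 2 3 4 7 9 0 6 4 3 7 → sum 45
  kept (positions 1,3,...): 6 8 7 1 4 7 3 6 2 9 → sum 53
Total = 98.
98 mod 10 = 8, so the number is invalid.

invalid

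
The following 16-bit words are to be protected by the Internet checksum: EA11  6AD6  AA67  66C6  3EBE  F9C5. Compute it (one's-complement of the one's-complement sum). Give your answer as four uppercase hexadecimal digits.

One's-complement addition (fold any carry out of bit 15 back into bit 0):
  0xEA11 + 0x6AD6 = 0x154E7 → wrap carry → 0x54E8
  0x54E8 + 0xAA67 = 0x0FF4F
  0xFF4F + 0x66C6 = 0x16615 → wrap carry → 0x6616
  0x6616 + 0x3EBE = 0x0A4D4
  0xA4D4 + 0xF9C5 = 0x19E99 → wrap carry → 0x9E9A
One's-complement sum = 0x9E9A.
Checksum = ~0x9E9A & 0xFFFF = 0x6165.

6165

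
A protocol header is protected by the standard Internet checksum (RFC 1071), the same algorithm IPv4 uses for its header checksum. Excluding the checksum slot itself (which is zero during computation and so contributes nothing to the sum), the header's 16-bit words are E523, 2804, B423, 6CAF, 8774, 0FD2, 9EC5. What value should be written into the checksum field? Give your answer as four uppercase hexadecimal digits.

9BF8

One's-complement addition (fold any carry out of bit 15 back into bit 0):
  0xE523 + 0x2804 = 0x10D27 → wrap carry → 0x0D28
  0x0D28 + 0xB423 = 0x0C14B
  0xC14B + 0x6CAF = 0x12DFA → wrap carry → 0x2DFB
  0x2DFB + 0x8774 = 0x0B56F
  0xB56F + 0x0FD2 = 0x0C541
  0xC541 + 0x9EC5 = 0x16406 → wrap carry → 0x6407
One's-complement sum = 0x6407.
Checksum = ~0x6407 & 0xFFFF = 0x9BF8.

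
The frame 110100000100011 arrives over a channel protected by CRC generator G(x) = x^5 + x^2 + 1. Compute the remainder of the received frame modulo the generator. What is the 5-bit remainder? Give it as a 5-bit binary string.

00000

Modulo-2 division of 110100000100011 by 100101:
  pos 0: 110100 XOR 100101 = 010001
  pos 1: 100010 XOR 100101 = 000111
  pos 4: 111001 XOR 100101 = 011100
  pos 5: 111000 XOR 100101 = 011101
  pos 6: 111010 XOR 100101 = 011111
  pos 7: 111110 XOR 100101 = 011011
  pos 8: 110111 XOR 100101 = 010010
  pos 9: 100101 XOR 100101 = 000000
Remainder = 00000 (zero — the frame passes the CRC check).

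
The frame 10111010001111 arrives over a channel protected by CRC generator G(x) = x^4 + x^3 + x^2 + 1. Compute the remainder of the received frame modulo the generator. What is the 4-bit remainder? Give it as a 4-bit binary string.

0001

Modulo-2 division of 10111010001111 by 11101:
  pos 0: 10111 XOR 11101 = 01010
  pos 1: 10100 XOR 11101 = 01001
  pos 2: 10011 XOR 11101 = 01110
  pos 3: 11100 XOR 11101 = 00001
  pos 7: 10011 XOR 11101 = 01110
  pos 8: 11101 XOR 11101 = 00000
Remainder = 0001 (nonzero — an error is detected).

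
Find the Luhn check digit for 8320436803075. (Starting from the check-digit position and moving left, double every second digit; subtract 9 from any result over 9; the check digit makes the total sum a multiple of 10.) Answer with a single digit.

Partial digits right→left: 5 7 0 3 0 8 6 3 4 0 2 3 8
Double every second digit counting from the check-digit position (so the 1st, 3rd, 5th, ... of the partial from the right).
  doubled (with −9 where >9): 1 0 0 3 8 4 7 → sum 23
  kept as-is: 7 3 8 3 0 3 → sum 24
Total = 23 + 24 = 47.
Check digit = (10 − (47 mod 10)) mod 10 = 3.

3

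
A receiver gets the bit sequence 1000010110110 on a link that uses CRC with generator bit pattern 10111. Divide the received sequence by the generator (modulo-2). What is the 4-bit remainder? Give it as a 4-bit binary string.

0000

Modulo-2 division of 1000010110110 by 10111:
  pos 0: 10000 XOR 10111 = 00111
  pos 2: 11110 XOR 10111 = 01001
  pos 3: 10011 XOR 10111 = 00100
  pos 5: 10010 XOR 10111 = 00101
  pos 7: 10111 XOR 10111 = 00000
Remainder = 0000 (zero — the frame passes the CRC check).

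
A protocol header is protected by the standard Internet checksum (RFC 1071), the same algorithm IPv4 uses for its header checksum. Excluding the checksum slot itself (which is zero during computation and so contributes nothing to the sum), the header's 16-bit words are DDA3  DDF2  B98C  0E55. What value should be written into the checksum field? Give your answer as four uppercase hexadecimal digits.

One's-complement addition (fold any carry out of bit 15 back into bit 0):
  0xDDA3 + 0xDDF2 = 0x1BB95 → wrap carry → 0xBB96
  0xBB96 + 0xB98C = 0x17522 → wrap carry → 0x7523
  0x7523 + 0x0E55 = 0x08378
One's-complement sum = 0x8378.
Checksum = ~0x8378 & 0xFFFF = 0x7C87.

7C87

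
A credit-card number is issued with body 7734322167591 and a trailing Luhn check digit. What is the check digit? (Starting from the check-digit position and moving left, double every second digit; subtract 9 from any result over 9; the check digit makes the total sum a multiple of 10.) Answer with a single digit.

3

Partial digits right→left: 1 9 5 7 6 1 2 2 3 4 3 7 7
Double every second digit counting from the check-digit position (so the 1st, 3rd, 5th, ... of the partial from the right).
  doubled (with −9 where >9): 2 1 3 4 6 6 5 → sum 27
  kept as-is: 9 7 1 2 4 7 → sum 30
Total = 27 + 30 = 57.
Check digit = (10 − (57 mod 10)) mod 10 = 3.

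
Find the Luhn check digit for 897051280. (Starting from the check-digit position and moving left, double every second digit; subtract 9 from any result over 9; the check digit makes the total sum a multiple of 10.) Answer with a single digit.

Partial digits right→left: 0 8 2 1 5 0 7 9 8
Double every second digit counting from the check-digit position (so the 1st, 3rd, 5th, ... of the partial from the right).
  doubled (with −9 where >9): 0 4 1 5 7 → sum 17
  kept as-is: 8 1 0 9 → sum 18
Total = 17 + 18 = 35.
Check digit = (10 − (35 mod 10)) mod 10 = 5.

5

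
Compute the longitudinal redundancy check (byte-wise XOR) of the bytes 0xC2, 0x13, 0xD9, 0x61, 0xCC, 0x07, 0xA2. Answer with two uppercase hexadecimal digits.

00

XOR the bytes together:
  start with 0xC2
  0xC2 ⊕ 0x13 = 0xD1
  0xD1 ⊕ 0xD9 = 0x08
  0x08 ⊕ 0x61 = 0x69
  0x69 ⊕ 0xCC = 0xA5
  0xA5 ⊕ 0x07 = 0xA2
  0xA2 ⊕ 0xA2 = 0x00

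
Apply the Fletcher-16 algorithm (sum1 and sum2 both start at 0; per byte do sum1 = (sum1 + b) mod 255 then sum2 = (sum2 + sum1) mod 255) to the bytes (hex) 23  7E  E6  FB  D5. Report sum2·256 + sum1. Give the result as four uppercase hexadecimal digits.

Running sums (mod 255):
  after byte 0 (23): sum1=35, sum2=35
  after byte 1 (7E): sum1=161, sum2=196
  after byte 2 (E6): sum1=136, sum2=77
  after byte 3 (FB): sum1=132, sum2=209
  after byte 4 (D5): sum1=90, sum2=44
Checksum = sum2·256 + sum1 = 44·256 + 90 = 11354 = 0x2C5A.

2C5A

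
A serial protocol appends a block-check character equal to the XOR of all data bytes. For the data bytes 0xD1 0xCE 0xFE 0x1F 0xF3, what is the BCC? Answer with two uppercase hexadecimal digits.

XOR the bytes together:
  start with 0xD1
  0xD1 ⊕ 0xCE = 0x1F
  0x1F ⊕ 0xFE = 0xE1
  0xE1 ⊕ 0x1F = 0xFE
  0xFE ⊕ 0xF3 = 0x0D

0D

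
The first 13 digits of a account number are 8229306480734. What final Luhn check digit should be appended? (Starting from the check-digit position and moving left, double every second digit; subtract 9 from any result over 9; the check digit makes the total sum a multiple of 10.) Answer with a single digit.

Partial digits right→left: 4 3 7 0 8 4 6 0 3 9 2 2 8
Double every second digit counting from the check-digit position (so the 1st, 3rd, 5th, ... of the partial from the right).
  doubled (with −9 where >9): 8 5 7 3 6 4 7 → sum 40
  kept as-is: 3 0 4 0 9 2 → sum 18
Total = 40 + 18 = 58.
Check digit = (10 − (58 mod 10)) mod 10 = 2.

2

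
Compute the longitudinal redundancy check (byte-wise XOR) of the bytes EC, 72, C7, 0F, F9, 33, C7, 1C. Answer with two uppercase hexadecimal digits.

XOR the bytes together:
  start with 0xEC
  0xEC ⊕ 0x72 = 0x9E
  0x9E ⊕ 0xC7 = 0x59
  0x59 ⊕ 0x0F = 0x56
  0x56 ⊕ 0xF9 = 0xAF
  0xAF ⊕ 0x33 = 0x9C
  0x9C ⊕ 0xC7 = 0x5B
  0x5B ⊕ 0x1C = 0x47

47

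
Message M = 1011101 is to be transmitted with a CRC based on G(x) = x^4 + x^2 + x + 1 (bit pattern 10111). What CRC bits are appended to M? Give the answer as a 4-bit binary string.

0111

Append 4 zeros: 10111010000. Divide by 10111 (XOR where the leading bit is 1):
  pos 0: 10111 XOR 10111 = 00000
  pos 6: 10000 XOR 10111 = 00111
Remainder (last 4 bits) = 0111. This is the CRC / FCS.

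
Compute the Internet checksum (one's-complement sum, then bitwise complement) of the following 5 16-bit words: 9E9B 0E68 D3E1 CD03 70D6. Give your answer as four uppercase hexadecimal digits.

One's-complement addition (fold any carry out of bit 15 back into bit 0):
  0x9E9B + 0x0E68 = 0x0AD03
  0xAD03 + 0xD3E1 = 0x180E4 → wrap carry → 0x80E5
  0x80E5 + 0xCD03 = 0x14DE8 → wrap carry → 0x4DE9
  0x4DE9 + 0x70D6 = 0x0BEBF
One's-complement sum = 0xBEBF.
Checksum = ~0xBEBF & 0xFFFF = 0x4140.

4140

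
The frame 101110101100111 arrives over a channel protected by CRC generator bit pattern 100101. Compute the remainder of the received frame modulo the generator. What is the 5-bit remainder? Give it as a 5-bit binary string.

Modulo-2 division of 101110101100111 by 100101:
  pos 0: 101110 XOR 100101 = 001011
  pos 2: 101110 XOR 100101 = 001011
  pos 4: 101111 XOR 100101 = 001010
  pos 6: 101000 XOR 100101 = 001101
  pos 8: 110111 XOR 100101 = 010010
  pos 9: 100101 XOR 100101 = 000000
Remainder = 00000 (zero — the frame passes the CRC check).

00000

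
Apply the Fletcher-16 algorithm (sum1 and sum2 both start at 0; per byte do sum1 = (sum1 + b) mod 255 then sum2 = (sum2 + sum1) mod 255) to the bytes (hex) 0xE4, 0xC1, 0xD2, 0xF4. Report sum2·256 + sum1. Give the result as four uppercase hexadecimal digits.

Running sums (mod 255):
  after byte 0 (0xE4): sum1=228, sum2=228
  after byte 1 (0xC1): sum1=166, sum2=139
  after byte 2 (0xD2): sum1=121, sum2=5
  after byte 3 (0xF4): sum1=110, sum2=115
Checksum = sum2·256 + sum1 = 115·256 + 110 = 29550 = 0x736E.

736E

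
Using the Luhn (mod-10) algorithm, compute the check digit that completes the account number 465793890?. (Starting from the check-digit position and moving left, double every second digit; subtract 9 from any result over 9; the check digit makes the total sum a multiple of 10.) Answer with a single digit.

Partial digits right→left: 0 9 8 3 9 7 5 6 4
Double every second digit counting from the check-digit position (so the 1st, 3rd, 5th, ... of the partial from the right).
  doubled (with −9 where >9): 0 7 9 1 8 → sum 25
  kept as-is: 9 3 7 6 → sum 25
Total = 25 + 25 = 50.
Check digit = (10 − (50 mod 10)) mod 10 = 0.

0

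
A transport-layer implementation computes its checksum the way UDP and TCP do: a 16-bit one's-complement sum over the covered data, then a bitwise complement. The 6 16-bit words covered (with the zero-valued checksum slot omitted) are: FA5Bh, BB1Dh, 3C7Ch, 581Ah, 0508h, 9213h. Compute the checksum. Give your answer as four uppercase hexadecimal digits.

1ED4

One's-complement addition (fold any carry out of bit 15 back into bit 0):
  0xFA5B + 0xBB1D = 0x1B578 → wrap carry → 0xB579
  0xB579 + 0x3C7C = 0x0F1F5
  0xF1F5 + 0x581A = 0x14A0F → wrap carry → 0x4A10
  0x4A10 + 0x0508 = 0x04F18
  0x4F18 + 0x9213 = 0x0E12B
One's-complement sum = 0xE12B.
Checksum = ~0xE12B & 0xFFFF = 0x1ED4.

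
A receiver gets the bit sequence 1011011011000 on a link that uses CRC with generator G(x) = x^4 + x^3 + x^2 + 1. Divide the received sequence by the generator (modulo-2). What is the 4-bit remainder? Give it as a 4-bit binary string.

0001

Modulo-2 division of 1011011011000 by 11101:
  pos 0: 10110 XOR 11101 = 01011
  pos 1: 10111 XOR 11101 = 01010
  pos 2: 10101 XOR 11101 = 01000
  pos 3: 10000 XOR 11101 = 01101
  pos 4: 11011 XOR 11101 = 00110
  pos 6: 11010 XOR 11101 = 00111
  pos 8: 11100 XOR 11101 = 00001
Remainder = 0001 (nonzero — an error is detected).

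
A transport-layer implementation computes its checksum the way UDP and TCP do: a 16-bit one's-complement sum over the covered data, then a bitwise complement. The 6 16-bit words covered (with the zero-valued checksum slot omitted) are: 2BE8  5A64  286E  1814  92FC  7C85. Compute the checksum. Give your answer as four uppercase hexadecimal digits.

29AF

One's-complement addition (fold any carry out of bit 15 back into bit 0):
  0x2BE8 + 0x5A64 = 0x0864C
  0x864C + 0x286E = 0x0AEBA
  0xAEBA + 0x1814 = 0x0C6CE
  0xC6CE + 0x92FC = 0x159CA → wrap carry → 0x59CB
  0x59CB + 0x7C85 = 0x0D650
One's-complement sum = 0xD650.
Checksum = ~0xD650 & 0xFFFF = 0x29AF.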